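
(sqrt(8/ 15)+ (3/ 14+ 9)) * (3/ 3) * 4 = 8 * sqrt(30)/ 15+ 258/ 7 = 39.78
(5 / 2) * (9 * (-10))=-225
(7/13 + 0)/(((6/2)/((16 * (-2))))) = -224/39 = -5.74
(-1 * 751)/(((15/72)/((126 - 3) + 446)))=-10255656/5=-2051131.20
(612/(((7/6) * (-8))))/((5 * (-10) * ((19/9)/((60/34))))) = 729/665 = 1.10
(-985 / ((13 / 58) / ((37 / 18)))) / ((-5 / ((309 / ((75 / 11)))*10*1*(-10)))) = -957978692 / 117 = -8187852.07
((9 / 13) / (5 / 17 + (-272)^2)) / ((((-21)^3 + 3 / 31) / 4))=-1581 / 391170055796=-0.00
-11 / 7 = -1.57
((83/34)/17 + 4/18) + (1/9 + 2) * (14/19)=9995/5202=1.92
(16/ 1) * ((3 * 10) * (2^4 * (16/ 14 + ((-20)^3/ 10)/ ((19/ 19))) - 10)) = -42980160/ 7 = -6140022.86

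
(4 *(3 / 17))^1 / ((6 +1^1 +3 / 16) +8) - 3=-4067 / 1377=-2.95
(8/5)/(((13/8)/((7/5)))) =448/325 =1.38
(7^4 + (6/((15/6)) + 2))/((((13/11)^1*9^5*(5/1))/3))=44099/2132325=0.02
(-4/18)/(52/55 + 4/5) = -55/432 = -0.13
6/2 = 3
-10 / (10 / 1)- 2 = -3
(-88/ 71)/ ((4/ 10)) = -220/ 71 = -3.10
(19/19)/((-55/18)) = -18/55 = -0.33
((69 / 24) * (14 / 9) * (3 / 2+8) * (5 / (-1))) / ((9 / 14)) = -107065 / 324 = -330.45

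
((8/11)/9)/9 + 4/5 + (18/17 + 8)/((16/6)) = 4.21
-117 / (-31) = 117 / 31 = 3.77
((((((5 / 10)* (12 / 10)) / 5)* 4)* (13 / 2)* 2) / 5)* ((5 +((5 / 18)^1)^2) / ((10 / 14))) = 29939 / 3375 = 8.87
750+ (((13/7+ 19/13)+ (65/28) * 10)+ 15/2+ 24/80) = 713743/910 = 784.33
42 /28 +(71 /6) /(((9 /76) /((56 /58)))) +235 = 521447 /1566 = 332.98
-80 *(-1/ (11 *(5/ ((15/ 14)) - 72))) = -120/ 1111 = -0.11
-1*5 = -5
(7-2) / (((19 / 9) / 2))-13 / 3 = 23 / 57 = 0.40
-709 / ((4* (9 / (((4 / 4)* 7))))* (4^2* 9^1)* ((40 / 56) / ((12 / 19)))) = -0.85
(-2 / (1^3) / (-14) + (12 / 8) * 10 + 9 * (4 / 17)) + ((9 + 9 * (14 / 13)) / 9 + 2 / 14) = 30136 / 1547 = 19.48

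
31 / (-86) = -31 / 86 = -0.36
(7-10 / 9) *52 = 2756 / 9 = 306.22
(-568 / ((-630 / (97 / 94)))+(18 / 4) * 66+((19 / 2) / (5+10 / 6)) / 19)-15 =6703831 / 23688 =283.01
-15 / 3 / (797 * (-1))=5 / 797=0.01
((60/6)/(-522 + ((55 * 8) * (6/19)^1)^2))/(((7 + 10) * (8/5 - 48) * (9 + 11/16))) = -3610/51818218857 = -0.00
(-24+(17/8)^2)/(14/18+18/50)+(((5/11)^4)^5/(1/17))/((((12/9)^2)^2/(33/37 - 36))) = -6984013621142291206393111275/407826428928077338057719808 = -17.12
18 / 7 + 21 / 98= 39 / 14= 2.79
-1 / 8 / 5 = -1 / 40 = -0.02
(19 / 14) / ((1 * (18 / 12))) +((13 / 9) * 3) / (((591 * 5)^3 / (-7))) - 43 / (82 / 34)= -376003266852617 / 22216498266375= -16.92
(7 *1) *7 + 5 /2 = 103 /2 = 51.50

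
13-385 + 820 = 448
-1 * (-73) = 73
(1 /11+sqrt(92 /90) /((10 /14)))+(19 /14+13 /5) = 7 * sqrt(230) /75+3117 /770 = 5.46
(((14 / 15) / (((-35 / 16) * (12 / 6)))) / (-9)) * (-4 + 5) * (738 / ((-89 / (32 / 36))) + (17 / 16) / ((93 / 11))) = -0.17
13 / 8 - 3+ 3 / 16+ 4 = 45 / 16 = 2.81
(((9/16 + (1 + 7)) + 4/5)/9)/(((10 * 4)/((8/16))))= 749/57600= 0.01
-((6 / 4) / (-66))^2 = -1 / 1936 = -0.00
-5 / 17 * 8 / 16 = -5 / 34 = -0.15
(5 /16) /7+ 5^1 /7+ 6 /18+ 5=2047 /336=6.09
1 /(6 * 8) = 1 /48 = 0.02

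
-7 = -7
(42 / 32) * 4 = 21 / 4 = 5.25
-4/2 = -2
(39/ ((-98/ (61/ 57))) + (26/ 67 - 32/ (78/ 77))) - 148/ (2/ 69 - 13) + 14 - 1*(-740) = 3195283989797/ 4354538370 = 733.78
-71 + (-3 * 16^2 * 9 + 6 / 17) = -118705 / 17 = -6982.65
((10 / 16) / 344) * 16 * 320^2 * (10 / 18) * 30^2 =64000000 / 43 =1488372.09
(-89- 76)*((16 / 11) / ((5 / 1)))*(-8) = 384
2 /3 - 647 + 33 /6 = -3845 /6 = -640.83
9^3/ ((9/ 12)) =972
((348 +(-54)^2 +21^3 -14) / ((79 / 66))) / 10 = 412863 / 395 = 1045.22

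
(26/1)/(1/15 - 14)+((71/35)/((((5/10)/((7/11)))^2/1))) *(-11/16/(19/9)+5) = 620437/45980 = 13.49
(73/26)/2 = 73/52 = 1.40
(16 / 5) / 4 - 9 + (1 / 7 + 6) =-72 / 35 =-2.06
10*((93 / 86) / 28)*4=465 / 301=1.54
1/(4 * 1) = 1/4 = 0.25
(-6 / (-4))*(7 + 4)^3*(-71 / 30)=-94501 / 20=-4725.05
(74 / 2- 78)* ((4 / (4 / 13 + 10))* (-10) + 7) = -8569 / 67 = -127.90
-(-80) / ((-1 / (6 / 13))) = -480 / 13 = -36.92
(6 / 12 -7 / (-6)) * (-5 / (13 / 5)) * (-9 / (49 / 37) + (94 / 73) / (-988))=1501368625 / 68914482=21.79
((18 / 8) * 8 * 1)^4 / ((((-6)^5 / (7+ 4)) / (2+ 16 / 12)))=-495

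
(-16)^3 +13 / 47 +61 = -189632 / 47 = -4034.72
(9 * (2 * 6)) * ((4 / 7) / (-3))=-144 / 7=-20.57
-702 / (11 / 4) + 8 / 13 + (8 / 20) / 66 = -49657 / 195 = -254.65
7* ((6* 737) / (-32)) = -15477 / 16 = -967.31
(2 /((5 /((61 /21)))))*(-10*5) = -1220 /21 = -58.10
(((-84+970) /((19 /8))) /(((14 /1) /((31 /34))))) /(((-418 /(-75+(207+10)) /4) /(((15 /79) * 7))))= -234010320 /5333053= -43.88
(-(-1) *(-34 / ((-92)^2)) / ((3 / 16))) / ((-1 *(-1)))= -34 / 1587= -0.02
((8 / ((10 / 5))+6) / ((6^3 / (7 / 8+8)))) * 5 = 1775 / 864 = 2.05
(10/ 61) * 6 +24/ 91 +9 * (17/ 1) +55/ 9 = 8011348/ 49959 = 160.36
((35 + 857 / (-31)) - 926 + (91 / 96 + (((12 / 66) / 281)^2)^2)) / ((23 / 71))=-769589063822562501467 / 271662033430635936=-2832.89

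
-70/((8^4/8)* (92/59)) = -2065/23552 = -0.09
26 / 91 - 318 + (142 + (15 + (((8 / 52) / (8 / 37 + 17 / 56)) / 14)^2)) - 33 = -265813356044 / 1372196007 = -193.71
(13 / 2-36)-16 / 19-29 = -2255 / 38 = -59.34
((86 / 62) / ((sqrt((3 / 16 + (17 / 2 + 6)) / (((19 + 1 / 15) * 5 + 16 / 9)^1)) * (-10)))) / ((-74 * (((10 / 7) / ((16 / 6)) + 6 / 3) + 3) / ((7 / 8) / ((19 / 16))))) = 16856 * sqrt(205390) / 11907150375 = 0.00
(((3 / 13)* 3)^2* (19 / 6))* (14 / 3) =1197 / 169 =7.08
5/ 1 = 5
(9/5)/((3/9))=27/5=5.40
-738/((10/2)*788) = -0.19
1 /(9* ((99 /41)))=41 /891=0.05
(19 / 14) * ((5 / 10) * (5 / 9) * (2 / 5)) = 19 / 126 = 0.15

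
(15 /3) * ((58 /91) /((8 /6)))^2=37845 /33124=1.14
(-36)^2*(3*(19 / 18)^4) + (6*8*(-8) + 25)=4467.70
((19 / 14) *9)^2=29241 / 196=149.19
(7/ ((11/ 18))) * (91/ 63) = 182/ 11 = 16.55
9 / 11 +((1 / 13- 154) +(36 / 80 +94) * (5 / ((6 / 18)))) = 1263.65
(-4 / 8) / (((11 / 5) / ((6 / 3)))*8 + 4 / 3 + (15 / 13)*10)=-195 / 8452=-0.02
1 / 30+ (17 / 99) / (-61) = 0.03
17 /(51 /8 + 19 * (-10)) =-136 /1469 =-0.09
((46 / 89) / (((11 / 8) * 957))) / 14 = 184 / 6558321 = 0.00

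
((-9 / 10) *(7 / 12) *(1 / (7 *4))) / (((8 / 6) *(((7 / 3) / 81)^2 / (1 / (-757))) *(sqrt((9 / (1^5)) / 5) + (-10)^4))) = 332150625 / 148371997329304 - 1594323 *sqrt(5) / 11869759786344320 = 0.00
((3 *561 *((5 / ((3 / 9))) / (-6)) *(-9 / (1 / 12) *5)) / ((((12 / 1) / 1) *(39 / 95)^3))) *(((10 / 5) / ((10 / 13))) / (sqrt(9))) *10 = 4008228125 / 169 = 23717326.18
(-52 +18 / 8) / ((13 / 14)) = -1393 / 26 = -53.58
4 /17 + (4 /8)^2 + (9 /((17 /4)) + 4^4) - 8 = 17041 /68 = 250.60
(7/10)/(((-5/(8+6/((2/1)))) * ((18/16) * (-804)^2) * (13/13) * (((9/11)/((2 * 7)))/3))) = -5929/54541350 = -0.00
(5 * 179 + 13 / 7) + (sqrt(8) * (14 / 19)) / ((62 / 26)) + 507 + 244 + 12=1660.73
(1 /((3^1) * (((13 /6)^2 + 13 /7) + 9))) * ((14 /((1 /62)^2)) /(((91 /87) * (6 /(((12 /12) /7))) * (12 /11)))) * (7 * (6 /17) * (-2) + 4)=-19619776 /866099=-22.65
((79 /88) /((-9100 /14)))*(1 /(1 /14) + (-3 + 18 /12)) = -79 /4576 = -0.02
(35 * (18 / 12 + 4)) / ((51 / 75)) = 283.09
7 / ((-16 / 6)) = -21 / 8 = -2.62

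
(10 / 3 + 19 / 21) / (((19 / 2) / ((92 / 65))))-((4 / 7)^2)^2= 4668488 / 8895705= 0.52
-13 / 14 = -0.93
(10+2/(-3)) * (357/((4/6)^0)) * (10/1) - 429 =32891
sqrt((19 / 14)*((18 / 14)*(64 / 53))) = 12*sqrt(2014) / 371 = 1.45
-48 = -48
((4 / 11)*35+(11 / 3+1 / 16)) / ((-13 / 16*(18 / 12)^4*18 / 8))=-556096 / 312741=-1.78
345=345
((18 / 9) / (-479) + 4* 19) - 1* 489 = -197829 / 479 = -413.00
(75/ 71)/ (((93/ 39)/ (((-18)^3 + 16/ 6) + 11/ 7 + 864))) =-33877675/ 15407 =-2198.85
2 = 2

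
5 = 5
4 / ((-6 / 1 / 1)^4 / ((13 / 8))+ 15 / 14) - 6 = -871354 / 145347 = -5.99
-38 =-38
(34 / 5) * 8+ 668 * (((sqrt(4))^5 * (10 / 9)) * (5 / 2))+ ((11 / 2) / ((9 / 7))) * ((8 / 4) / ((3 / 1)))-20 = 8021029 / 135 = 59415.03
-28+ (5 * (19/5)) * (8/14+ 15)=267.86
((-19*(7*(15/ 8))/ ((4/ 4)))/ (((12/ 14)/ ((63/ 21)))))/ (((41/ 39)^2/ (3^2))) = -191166885/ 26896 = -7107.63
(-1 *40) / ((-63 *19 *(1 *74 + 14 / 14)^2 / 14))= 16 / 192375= 0.00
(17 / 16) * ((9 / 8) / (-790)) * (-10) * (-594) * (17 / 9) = -85833 / 5056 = -16.98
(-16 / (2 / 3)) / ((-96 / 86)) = 43 / 2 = 21.50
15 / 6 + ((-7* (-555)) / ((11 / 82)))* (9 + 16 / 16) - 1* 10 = 6371235 / 22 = 289601.59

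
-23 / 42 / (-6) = 23 / 252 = 0.09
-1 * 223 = -223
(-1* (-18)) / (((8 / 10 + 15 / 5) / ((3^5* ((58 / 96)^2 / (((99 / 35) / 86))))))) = 170870175 / 13376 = 12774.39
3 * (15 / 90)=1 / 2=0.50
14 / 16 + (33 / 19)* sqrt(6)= 7 / 8 + 33* sqrt(6) / 19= 5.13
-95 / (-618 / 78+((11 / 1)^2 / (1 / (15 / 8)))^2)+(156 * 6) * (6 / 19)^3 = 8656297157248 / 293690946047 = 29.47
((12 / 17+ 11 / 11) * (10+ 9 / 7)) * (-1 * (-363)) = 831633 / 119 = 6988.51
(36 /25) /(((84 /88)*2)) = 132 /175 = 0.75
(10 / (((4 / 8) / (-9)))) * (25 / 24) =-375 / 2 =-187.50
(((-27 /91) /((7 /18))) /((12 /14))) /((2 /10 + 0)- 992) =45 /50141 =0.00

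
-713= -713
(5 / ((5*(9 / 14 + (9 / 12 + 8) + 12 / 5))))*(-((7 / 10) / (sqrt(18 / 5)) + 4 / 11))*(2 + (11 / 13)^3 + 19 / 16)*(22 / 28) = -10267411*sqrt(10) / 348215712 -666715 / 7254494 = -0.19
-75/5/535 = -3/107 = -0.03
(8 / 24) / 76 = 1 / 228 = 0.00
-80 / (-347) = 80 / 347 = 0.23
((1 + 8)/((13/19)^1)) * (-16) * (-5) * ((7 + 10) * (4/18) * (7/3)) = 361760/39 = 9275.90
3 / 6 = 1 / 2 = 0.50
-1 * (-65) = 65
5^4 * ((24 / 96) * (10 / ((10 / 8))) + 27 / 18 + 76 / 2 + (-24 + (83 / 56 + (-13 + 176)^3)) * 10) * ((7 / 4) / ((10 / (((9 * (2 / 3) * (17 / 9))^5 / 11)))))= 71738512573565375 / 891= 80514604459669.33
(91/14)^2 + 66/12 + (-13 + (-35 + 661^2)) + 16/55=96122629/220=436921.04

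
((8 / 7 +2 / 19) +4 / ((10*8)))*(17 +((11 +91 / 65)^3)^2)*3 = 588396392024031 / 41562500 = 14156905.67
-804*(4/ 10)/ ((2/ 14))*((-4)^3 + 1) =709128/ 5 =141825.60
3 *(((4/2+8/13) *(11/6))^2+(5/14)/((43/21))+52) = 9832061/43602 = 225.50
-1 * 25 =-25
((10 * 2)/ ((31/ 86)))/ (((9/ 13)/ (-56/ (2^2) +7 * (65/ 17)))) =156520/ 153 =1023.01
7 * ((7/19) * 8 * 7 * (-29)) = -79576/19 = -4188.21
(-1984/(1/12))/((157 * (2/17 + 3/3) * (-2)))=202368/2983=67.84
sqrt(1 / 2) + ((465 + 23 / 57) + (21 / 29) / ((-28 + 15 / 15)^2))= sqrt(2) / 2 + 62314405 / 133893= 466.11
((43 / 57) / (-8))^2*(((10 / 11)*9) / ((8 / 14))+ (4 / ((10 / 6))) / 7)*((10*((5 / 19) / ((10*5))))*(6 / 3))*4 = 6957787 / 126754320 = 0.05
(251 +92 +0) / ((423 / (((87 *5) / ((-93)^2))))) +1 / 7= 1567654 / 8536563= 0.18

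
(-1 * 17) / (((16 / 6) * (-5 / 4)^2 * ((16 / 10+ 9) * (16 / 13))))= -663 / 2120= -0.31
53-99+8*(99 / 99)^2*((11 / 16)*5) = -37 / 2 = -18.50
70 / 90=7 / 9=0.78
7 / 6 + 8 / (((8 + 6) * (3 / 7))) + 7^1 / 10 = 16 / 5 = 3.20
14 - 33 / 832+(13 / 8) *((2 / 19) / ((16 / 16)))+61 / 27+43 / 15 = 41096651 / 2134080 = 19.26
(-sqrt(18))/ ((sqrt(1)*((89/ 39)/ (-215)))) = 25155*sqrt(2)/ 89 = 399.71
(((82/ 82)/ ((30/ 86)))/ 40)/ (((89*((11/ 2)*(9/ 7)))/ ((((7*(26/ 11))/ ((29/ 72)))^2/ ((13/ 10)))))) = 73627008/ 498120095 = 0.15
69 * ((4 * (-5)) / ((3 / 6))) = -2760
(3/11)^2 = 9/121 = 0.07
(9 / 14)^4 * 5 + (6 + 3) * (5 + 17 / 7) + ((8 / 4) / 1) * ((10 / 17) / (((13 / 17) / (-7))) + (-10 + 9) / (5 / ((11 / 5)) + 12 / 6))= 1325562223 / 23472176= 56.47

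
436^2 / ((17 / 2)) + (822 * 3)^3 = 254934602024 / 17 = 14996153060.24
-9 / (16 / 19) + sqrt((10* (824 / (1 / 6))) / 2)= -171 / 16 + 4* sqrt(1545)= 146.54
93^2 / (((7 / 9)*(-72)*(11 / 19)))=-164331 / 616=-266.77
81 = 81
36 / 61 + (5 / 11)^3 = 55541 / 81191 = 0.68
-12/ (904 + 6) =-6/ 455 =-0.01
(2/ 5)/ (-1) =-0.40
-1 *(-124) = 124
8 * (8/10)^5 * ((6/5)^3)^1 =1769472/390625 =4.53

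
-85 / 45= -17 / 9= -1.89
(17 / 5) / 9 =0.38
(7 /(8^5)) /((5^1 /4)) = 7 /40960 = 0.00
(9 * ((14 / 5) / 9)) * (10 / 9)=28 / 9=3.11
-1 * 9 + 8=-1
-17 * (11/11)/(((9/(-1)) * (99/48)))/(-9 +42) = 272/9801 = 0.03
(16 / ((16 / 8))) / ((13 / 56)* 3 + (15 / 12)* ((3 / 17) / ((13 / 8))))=99008 / 10299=9.61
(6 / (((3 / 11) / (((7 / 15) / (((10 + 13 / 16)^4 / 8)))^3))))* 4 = 4349972836881633640448 / 2425643736370176578570225733375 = 0.00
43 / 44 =0.98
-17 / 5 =-3.40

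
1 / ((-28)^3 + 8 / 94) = -47 / 1031740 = -0.00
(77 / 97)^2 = 5929 / 9409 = 0.63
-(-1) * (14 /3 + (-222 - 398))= -1846 /3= -615.33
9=9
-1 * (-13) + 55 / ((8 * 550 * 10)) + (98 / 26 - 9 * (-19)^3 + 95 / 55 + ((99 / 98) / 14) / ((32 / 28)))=86535834633 / 1401400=61749.56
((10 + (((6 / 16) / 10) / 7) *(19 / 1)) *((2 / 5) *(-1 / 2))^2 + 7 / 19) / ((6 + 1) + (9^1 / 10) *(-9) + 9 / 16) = -205483 / 142975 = -1.44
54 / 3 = 18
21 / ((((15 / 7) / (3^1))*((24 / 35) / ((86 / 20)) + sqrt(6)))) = -353976 / 451085 + 4439449*sqrt(6) / 902170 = 11.27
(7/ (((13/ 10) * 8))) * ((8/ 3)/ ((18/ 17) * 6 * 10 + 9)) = 1190/ 48087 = 0.02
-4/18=-2/9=-0.22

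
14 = 14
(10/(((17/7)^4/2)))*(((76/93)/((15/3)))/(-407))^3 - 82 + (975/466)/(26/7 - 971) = -82.00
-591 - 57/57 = -592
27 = 27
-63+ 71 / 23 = -1378 / 23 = -59.91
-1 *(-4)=4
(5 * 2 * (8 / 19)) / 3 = 80 / 57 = 1.40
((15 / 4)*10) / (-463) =-0.08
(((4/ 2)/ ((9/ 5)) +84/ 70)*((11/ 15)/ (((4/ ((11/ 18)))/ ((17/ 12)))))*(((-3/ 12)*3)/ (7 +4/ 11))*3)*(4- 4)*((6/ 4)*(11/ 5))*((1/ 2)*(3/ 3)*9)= 0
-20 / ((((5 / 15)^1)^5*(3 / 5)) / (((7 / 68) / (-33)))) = 4725 / 187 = 25.27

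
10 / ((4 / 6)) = 15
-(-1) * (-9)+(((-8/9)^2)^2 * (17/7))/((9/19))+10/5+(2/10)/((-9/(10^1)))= -1662247/413343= -4.02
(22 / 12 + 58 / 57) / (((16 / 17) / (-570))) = -27625 / 16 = -1726.56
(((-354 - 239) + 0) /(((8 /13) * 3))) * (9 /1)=-2890.88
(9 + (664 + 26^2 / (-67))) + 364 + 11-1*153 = 59289 / 67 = 884.91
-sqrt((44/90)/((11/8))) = -4 * sqrt(5)/15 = -0.60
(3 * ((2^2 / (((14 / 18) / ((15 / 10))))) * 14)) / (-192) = -27 / 16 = -1.69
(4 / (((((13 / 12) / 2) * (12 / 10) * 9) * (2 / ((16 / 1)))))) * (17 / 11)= 10880 / 1287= 8.45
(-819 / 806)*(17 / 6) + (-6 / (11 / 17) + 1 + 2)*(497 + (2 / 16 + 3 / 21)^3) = -16988546751 / 5444096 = -3120.55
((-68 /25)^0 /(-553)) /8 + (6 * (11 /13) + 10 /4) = 435751 /57512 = 7.58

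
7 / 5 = 1.40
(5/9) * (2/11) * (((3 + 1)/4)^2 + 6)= 70/99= 0.71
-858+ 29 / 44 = -37723 / 44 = -857.34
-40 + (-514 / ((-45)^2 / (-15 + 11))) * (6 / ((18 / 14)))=-214216 / 6075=-35.26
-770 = -770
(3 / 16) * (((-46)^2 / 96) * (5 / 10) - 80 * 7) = -26351 / 256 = -102.93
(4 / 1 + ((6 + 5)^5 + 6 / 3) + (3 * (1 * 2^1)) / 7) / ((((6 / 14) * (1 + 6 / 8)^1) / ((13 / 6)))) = 29312530 / 63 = 465278.25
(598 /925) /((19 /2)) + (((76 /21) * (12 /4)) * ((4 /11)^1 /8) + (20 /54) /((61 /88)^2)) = 181146708914 /135959479425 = 1.33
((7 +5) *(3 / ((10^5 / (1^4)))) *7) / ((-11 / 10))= -0.00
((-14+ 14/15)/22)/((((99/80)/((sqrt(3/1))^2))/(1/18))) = -0.08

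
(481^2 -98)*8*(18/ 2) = 16650936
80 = 80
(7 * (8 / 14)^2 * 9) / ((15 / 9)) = 432 / 35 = 12.34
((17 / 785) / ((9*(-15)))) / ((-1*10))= 17 / 1059750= 0.00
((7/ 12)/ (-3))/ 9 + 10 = 3233/ 324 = 9.98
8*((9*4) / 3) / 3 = 32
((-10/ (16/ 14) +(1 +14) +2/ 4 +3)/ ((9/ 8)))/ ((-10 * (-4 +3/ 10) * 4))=13/ 222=0.06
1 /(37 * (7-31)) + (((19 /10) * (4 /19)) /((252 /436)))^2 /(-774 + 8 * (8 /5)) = -19621897 /11178450360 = -0.00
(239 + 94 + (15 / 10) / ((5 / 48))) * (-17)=-29529 / 5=-5905.80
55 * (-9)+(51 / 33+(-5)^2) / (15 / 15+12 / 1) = -70493 / 143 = -492.96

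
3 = 3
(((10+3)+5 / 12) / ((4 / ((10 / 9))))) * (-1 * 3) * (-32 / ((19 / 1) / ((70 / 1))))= 225400 / 171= 1318.13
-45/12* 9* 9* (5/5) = -1215/4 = -303.75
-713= -713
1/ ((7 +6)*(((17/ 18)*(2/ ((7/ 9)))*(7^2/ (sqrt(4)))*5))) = 2/ 7735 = 0.00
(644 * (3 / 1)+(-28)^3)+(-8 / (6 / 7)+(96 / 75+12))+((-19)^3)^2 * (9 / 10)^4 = 925403594123 / 30000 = 30846786.47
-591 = -591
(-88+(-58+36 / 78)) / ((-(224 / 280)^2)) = 227.40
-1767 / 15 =-589 / 5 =-117.80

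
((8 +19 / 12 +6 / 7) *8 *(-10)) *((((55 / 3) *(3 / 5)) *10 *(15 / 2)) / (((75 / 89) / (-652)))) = 11195922320 / 21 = 533139158.10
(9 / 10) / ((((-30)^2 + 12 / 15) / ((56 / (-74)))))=-63 / 83324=-0.00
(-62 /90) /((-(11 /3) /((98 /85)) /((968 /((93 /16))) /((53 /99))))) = 1517824 /22525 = 67.38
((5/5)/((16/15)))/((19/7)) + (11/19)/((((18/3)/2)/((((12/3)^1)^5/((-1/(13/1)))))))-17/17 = -2343509/912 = -2569.64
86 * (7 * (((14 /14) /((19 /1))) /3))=602 /57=10.56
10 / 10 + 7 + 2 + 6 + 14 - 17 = 13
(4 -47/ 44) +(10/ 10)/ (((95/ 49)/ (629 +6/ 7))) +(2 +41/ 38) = 1383097/ 4180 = 330.88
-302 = -302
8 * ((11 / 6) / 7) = 44 / 21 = 2.10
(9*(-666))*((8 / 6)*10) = -79920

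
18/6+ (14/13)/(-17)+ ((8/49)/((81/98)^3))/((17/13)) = 3.16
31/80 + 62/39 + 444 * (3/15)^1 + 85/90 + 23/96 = 344303/3744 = 91.96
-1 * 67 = -67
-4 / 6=-2 / 3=-0.67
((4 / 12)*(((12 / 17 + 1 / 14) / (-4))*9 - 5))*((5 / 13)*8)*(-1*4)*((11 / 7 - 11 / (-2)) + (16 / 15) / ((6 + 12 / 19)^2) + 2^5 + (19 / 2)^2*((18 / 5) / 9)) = 115053117500 / 55260387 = 2082.02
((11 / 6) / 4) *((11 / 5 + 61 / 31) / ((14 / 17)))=60401 / 26040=2.32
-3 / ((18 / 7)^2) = -49 / 108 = -0.45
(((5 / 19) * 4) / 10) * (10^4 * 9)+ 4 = 180076 / 19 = 9477.68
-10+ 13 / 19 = -177 / 19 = -9.32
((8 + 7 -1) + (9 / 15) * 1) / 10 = 73 / 50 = 1.46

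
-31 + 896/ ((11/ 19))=16683/ 11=1516.64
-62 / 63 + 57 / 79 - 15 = -75962 / 4977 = -15.26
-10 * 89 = -890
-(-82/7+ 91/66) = 4775/462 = 10.34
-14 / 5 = -2.80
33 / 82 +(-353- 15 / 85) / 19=-25351 / 1394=-18.19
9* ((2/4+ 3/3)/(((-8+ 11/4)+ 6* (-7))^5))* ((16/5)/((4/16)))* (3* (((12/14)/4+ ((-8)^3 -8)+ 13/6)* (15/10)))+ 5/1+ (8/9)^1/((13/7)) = 1484817300755/270935176239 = 5.48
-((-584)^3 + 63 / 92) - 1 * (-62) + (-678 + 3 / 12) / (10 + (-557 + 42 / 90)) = 150222304164277 / 754216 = 199176766.56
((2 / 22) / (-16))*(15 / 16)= -0.01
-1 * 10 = -10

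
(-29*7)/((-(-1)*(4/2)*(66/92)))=-4669/33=-141.48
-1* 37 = -37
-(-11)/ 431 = 11/ 431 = 0.03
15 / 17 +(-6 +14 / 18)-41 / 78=-19355 / 3978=-4.87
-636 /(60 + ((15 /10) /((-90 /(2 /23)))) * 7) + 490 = 374410 /781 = 479.40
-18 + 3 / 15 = -89 / 5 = -17.80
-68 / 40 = -17 / 10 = -1.70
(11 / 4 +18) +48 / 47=21.77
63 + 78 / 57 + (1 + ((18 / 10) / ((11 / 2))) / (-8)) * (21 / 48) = 4333023 / 66880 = 64.79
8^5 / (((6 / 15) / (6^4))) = 106168320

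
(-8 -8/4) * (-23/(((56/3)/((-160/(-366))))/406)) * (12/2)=800400/61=13121.31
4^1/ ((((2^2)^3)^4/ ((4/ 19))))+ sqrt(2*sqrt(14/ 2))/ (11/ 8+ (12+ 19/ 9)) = 1/ 19922944+ 72*sqrt(2)*7^(1/ 4)/ 1115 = 0.15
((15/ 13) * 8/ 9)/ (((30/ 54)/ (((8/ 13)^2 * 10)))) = 15360/ 2197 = 6.99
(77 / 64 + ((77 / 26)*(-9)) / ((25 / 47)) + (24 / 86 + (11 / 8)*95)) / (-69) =-73338979 / 61713600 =-1.19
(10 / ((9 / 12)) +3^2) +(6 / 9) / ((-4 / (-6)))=70 / 3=23.33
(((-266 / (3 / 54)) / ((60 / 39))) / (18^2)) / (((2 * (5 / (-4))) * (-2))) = -1729 / 900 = -1.92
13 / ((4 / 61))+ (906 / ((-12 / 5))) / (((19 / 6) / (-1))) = 24127 / 76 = 317.46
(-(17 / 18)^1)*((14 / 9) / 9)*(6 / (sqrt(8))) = -0.35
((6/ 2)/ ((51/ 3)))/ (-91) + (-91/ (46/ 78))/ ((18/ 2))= -1830308/ 106743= -17.15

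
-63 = -63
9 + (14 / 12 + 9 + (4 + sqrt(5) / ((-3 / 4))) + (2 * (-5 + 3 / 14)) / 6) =151 / 7 - 4 * sqrt(5) / 3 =18.59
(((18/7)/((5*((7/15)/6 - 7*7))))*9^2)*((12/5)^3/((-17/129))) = 89.32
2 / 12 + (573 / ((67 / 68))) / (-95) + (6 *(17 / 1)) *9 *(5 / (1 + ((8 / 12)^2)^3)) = 127607597633 / 30284670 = 4213.60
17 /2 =8.50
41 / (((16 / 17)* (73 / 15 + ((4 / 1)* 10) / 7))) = 73185 / 17776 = 4.12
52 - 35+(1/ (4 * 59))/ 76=304913/ 17936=17.00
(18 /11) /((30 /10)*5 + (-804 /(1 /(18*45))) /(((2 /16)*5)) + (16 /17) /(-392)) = -14994 /9547561969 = -0.00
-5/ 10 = -1/ 2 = -0.50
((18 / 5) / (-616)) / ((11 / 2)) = -9 / 8470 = -0.00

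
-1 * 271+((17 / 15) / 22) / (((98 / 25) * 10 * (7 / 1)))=-271.00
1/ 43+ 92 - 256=-7051/ 43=-163.98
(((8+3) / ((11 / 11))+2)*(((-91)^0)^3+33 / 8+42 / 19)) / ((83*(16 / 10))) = 72475 / 100928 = 0.72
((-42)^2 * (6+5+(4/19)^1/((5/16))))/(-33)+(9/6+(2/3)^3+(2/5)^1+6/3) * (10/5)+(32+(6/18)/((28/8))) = -115248839/197505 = -583.52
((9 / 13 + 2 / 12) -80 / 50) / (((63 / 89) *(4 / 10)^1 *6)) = -25721 / 58968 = -0.44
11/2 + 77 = 165/2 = 82.50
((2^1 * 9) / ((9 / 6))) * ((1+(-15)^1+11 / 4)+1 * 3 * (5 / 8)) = -225 / 2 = -112.50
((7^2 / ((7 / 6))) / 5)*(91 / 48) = 637 / 40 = 15.92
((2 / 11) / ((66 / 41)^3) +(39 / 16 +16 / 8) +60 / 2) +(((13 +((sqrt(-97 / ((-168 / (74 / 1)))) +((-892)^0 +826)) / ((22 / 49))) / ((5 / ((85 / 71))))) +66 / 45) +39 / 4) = 119 * sqrt(75369) / 9372 +1122063669623 / 2245343760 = 503.21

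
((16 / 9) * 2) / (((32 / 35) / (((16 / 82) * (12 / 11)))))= 1120 / 1353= 0.83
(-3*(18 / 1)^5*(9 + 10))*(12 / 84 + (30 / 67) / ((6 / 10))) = -44913141792 / 469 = -95763628.55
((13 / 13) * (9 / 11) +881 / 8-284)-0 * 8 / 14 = -15229 / 88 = -173.06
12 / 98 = 6 / 49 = 0.12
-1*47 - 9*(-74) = 619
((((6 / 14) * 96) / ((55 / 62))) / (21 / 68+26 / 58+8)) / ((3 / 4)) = 46949376 / 6648565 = 7.06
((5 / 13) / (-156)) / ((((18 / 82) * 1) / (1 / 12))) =-0.00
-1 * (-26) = 26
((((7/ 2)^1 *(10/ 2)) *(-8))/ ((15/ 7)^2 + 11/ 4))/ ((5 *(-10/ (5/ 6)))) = 1372/ 4317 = 0.32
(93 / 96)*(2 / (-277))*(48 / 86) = -93 / 23822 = -0.00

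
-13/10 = -1.30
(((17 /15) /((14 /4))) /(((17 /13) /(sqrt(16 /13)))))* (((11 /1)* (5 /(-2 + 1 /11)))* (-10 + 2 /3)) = 3872* sqrt(13) /189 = 73.87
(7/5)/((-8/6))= -21/20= -1.05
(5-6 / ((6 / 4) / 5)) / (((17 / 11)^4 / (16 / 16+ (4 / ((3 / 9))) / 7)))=-4172685 / 584647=-7.14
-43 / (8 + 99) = -43 / 107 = -0.40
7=7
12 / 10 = 6 / 5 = 1.20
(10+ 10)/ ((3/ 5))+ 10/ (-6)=95/ 3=31.67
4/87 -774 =-67334/87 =-773.95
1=1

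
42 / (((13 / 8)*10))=168 / 65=2.58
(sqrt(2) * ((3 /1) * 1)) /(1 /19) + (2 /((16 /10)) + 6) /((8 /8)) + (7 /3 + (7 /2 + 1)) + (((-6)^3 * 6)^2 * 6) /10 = 57 * sqrt(2) + 60467021 /60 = 1007864.29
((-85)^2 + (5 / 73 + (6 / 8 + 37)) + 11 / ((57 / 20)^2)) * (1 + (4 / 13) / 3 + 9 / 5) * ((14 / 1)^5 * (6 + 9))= 524463591961879472 / 3083301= 170098083827.00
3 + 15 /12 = 4.25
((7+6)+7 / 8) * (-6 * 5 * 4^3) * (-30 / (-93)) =-266400 / 31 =-8593.55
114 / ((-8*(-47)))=57 / 188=0.30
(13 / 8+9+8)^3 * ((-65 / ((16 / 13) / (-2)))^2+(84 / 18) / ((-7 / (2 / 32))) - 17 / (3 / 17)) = 2341554855293 / 32768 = 71458583.23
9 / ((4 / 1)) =9 / 4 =2.25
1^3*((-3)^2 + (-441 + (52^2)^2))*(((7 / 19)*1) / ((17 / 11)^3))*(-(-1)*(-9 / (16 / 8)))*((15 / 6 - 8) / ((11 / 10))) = 1532661779880 / 93347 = 16418972.01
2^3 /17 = 8 /17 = 0.47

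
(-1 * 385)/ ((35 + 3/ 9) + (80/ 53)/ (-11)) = -10.94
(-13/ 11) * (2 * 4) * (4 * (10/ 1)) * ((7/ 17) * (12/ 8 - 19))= 509600/ 187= 2725.13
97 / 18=5.39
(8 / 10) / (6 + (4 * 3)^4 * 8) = 2 / 414735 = 0.00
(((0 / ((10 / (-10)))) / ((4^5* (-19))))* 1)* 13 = 0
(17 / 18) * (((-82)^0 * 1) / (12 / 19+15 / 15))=323 / 558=0.58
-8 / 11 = -0.73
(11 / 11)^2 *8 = 8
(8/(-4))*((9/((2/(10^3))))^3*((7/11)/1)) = -1275750000000/11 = -115977272727.27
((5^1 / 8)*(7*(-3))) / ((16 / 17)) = -1785 / 128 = -13.95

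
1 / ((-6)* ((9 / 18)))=-1 / 3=-0.33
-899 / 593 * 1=-899 / 593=-1.52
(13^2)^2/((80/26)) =371293/40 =9282.32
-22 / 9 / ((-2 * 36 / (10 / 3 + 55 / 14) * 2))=3355 / 27216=0.12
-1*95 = -95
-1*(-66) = 66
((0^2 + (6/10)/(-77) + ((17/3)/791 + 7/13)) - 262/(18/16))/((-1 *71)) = 1182686623/361396035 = 3.27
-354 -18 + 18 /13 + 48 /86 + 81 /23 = -366.54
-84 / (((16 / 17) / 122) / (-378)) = 4115853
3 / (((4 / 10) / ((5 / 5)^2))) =15 / 2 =7.50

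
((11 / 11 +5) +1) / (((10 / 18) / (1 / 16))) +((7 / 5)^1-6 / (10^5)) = 27343 / 12500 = 2.19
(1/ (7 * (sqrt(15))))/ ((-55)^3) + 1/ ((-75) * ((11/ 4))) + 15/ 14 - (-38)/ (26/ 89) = 19691197/ 150150 - sqrt(15)/ 17469375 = 131.14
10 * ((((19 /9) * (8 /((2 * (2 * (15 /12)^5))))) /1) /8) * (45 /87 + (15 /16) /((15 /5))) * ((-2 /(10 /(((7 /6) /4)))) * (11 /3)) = -450604 /1468125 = -0.31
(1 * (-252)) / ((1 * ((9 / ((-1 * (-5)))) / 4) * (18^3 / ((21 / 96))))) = -245 / 11664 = -0.02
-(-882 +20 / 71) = 62602 / 71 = 881.72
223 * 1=223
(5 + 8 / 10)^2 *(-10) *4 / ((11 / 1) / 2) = -13456 / 55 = -244.65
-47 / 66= -0.71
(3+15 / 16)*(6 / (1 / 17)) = 3213 / 8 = 401.62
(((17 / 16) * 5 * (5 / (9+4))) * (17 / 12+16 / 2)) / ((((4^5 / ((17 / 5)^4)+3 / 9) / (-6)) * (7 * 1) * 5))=-2406657615 / 5834253152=-0.41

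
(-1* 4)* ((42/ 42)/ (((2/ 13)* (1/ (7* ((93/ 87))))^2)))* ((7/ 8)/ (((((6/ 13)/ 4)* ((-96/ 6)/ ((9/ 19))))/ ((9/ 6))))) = 501356583/ 1022656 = 490.25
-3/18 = -1/6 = -0.17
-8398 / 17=-494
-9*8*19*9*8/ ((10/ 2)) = -98496/ 5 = -19699.20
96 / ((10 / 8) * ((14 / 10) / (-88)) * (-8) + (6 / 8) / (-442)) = 1867008 / 3061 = 609.93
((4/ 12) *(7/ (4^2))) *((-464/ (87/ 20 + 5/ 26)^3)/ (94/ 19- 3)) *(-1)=67790632000/ 182840614251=0.37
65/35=13/7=1.86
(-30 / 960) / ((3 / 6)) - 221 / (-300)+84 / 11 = 109699 / 13200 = 8.31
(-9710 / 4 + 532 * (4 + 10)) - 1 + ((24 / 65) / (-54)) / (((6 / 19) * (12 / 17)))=26427506 / 5265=5019.47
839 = 839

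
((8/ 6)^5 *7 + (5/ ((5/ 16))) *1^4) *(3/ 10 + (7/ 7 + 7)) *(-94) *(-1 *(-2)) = -86258912/ 1215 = -70994.99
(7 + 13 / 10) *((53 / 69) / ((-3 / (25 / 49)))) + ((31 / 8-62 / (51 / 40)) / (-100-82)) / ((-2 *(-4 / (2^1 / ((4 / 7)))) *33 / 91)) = -382427069 / 485565696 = -0.79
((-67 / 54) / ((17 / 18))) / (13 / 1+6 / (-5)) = -335 / 3009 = -0.11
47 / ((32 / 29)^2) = 38.60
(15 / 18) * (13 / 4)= 65 / 24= 2.71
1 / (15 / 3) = 1 / 5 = 0.20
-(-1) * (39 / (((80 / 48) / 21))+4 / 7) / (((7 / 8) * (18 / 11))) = 757636 / 2205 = 343.60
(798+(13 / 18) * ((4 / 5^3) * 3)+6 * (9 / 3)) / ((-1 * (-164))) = 153013 / 30750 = 4.98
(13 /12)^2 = 169 /144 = 1.17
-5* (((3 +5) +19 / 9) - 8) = -10.56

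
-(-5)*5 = 25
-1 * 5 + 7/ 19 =-88/ 19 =-4.63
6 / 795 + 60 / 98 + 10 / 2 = 5.62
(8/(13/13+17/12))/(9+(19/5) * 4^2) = 480/10121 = 0.05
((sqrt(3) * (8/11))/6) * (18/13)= 0.29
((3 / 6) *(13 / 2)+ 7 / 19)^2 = 75625 / 5776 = 13.09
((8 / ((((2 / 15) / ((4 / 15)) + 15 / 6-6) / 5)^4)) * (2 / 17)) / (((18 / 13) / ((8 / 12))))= 3.50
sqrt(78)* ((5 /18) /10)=sqrt(78) /36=0.25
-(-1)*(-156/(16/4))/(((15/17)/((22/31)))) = -4862/155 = -31.37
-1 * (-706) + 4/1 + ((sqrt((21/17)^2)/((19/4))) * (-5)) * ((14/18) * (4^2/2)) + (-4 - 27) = 650111/969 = 670.91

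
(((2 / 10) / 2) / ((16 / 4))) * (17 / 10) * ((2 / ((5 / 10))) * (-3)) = -51 / 100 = -0.51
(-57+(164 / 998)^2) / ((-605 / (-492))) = -6979675836 / 150645605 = -46.33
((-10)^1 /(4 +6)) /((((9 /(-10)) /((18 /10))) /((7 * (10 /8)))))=35 /2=17.50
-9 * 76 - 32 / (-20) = -3412 / 5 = -682.40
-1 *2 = -2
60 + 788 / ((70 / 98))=5816 / 5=1163.20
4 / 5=0.80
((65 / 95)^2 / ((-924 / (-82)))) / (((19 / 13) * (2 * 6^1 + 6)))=90077 / 57039444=0.00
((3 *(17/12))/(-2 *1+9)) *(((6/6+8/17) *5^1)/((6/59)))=7375/168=43.90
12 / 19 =0.63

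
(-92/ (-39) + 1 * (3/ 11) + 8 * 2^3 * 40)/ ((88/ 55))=5496845/ 3432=1601.64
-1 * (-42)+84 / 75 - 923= -21997 / 25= -879.88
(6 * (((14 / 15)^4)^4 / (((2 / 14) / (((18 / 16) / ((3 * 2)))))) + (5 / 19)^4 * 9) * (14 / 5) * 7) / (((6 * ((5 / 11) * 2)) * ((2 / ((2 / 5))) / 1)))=73569580433367310437184193 / 35666731055202484130859375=2.06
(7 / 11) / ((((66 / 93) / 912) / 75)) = 61333.88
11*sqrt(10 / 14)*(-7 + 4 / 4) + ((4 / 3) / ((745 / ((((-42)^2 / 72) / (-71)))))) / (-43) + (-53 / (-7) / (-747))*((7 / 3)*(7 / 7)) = -66*sqrt(35) / 7-120474499 / 5097120885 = -55.80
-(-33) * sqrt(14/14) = 33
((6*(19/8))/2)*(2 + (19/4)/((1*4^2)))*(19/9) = 17689/512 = 34.55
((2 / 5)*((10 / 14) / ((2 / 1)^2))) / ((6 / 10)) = 5 / 42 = 0.12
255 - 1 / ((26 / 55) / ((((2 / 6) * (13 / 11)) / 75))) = 22949 / 90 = 254.99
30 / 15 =2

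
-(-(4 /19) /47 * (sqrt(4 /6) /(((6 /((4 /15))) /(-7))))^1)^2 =-6272 /4844502675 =-0.00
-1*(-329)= 329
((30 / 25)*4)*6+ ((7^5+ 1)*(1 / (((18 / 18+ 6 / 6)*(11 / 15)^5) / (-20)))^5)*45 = -8681351659490341177145196399314861494896 / 49248663379038055473559205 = -176275883726530.26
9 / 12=3 / 4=0.75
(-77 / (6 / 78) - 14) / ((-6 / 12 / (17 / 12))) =17255 / 6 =2875.83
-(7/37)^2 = -49/1369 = -0.04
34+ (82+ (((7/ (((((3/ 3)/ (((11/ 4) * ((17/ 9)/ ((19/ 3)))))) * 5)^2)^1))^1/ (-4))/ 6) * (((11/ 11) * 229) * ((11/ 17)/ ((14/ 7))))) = 7199901719/ 62380800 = 115.42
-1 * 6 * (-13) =78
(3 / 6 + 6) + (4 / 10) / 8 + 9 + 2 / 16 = 627 / 40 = 15.68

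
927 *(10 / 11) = 842.73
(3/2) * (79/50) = 2.37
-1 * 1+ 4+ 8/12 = 11/3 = 3.67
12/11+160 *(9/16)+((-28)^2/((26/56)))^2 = 5300962682/1859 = 2851513.01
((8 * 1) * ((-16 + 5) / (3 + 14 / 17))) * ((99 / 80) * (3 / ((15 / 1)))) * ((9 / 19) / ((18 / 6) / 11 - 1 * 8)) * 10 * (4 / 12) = 35937 / 30875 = 1.16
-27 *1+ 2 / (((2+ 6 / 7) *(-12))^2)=-777551 / 28800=-27.00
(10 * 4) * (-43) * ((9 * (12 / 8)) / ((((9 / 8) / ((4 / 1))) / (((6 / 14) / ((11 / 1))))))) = -247680 / 77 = -3216.62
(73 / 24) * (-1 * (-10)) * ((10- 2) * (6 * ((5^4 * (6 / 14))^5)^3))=3827377826706442423538357000000000000000.00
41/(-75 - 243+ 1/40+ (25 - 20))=-1640/12519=-0.13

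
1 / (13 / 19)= 19 / 13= 1.46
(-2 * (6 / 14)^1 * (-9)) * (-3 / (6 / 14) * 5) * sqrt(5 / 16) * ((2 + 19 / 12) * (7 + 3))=-5408.49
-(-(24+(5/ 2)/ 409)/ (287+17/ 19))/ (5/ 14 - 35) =-2611721/ 1085056550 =-0.00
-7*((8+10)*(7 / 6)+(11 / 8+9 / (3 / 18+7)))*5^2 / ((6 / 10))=-7112875 / 1032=-6892.32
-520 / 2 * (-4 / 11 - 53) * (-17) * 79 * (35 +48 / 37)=-275272910380 / 407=-676346217.15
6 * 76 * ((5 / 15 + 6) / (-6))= -1444 / 3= -481.33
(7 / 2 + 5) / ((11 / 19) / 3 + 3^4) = 0.10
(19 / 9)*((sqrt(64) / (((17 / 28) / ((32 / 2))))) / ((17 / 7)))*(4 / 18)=953344 / 23409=40.73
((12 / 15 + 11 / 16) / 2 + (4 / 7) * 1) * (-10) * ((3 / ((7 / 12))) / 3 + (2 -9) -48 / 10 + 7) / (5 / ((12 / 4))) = 119313 / 4900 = 24.35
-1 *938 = -938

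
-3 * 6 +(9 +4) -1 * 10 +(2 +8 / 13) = -161 / 13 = -12.38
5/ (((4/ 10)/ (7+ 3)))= 125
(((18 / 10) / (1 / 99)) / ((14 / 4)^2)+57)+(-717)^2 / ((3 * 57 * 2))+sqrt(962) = sqrt(962)+14660747 / 9310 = 1605.75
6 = 6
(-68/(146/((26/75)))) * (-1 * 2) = 1768/5475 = 0.32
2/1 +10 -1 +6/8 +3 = 59/4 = 14.75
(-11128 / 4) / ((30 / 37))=-51467 / 15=-3431.13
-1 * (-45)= 45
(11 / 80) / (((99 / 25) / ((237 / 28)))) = 395 / 1344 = 0.29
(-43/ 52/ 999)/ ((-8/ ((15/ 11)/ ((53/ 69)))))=4945/ 26920608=0.00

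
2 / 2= 1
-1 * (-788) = 788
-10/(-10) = 1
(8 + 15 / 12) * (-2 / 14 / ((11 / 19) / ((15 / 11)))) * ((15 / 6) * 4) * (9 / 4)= -70.03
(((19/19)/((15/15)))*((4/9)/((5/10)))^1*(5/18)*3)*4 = 80/27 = 2.96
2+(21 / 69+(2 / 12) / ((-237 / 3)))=25099 / 10902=2.30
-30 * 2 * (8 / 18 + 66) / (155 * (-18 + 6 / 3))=299 / 186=1.61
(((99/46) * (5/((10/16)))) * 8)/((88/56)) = 2016/23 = 87.65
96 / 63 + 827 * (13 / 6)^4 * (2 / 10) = 165408749 / 45360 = 3646.58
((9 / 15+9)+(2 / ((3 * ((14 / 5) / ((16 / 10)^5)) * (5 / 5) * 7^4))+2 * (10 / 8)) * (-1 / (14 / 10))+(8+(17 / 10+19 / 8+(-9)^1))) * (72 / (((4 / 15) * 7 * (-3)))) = -11529235743 / 82354300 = -140.00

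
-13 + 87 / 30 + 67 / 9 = -2.66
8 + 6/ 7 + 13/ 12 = 835/ 84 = 9.94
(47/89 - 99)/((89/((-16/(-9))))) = -140224/71289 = -1.97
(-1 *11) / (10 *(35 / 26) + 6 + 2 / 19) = -0.56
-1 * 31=-31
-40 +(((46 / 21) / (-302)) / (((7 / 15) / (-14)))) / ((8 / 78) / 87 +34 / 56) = -345948160 / 8726743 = -39.64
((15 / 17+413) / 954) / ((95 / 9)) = 3518 / 85595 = 0.04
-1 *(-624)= 624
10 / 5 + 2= 4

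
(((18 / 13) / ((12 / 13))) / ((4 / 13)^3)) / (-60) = -2197 / 2560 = -0.86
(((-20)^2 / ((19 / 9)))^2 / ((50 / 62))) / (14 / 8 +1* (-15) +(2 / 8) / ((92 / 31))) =-394260480 / 116603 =-3381.22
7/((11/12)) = 84/11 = 7.64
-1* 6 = -6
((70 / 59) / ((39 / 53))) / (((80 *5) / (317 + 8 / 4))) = 118349 / 92040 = 1.29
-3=-3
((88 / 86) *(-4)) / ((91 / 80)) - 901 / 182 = -66903 / 7826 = -8.55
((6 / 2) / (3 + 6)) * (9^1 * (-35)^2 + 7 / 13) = 143332 / 39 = 3675.18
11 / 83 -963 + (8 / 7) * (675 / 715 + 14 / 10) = -398876726 / 415415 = -960.19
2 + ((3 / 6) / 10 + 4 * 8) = 681 / 20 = 34.05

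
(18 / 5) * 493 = 8874 / 5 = 1774.80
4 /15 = 0.27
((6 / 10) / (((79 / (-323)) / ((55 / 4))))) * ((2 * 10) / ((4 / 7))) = -373065 / 316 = -1180.59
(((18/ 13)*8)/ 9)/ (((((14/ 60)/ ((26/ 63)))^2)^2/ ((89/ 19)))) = 500564480000/ 8872028739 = 56.42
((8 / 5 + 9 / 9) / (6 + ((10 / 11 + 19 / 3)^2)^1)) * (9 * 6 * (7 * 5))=84.07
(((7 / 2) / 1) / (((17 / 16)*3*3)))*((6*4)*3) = 448 / 17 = 26.35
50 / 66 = 25 / 33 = 0.76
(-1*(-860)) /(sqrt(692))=430*sqrt(173) /173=32.69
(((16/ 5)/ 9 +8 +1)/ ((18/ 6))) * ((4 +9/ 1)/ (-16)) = -5473/ 2160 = -2.53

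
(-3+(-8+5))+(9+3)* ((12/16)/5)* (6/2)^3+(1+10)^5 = 805468/5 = 161093.60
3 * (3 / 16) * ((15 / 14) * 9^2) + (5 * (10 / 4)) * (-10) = -17065 / 224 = -76.18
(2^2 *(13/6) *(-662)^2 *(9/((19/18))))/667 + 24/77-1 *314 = 47071578710/975821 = 48237.92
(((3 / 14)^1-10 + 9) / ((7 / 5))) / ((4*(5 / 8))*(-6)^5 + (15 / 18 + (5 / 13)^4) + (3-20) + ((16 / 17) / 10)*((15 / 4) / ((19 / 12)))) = 1522158495 / 52768539677441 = 0.00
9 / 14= 0.64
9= 9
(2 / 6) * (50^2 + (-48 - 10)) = 814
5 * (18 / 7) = 90 / 7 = 12.86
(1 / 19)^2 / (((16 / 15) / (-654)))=-4905 / 2888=-1.70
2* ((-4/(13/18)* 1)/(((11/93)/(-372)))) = 4981824/143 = 34837.93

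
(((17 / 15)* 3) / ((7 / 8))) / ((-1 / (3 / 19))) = -408 / 665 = -0.61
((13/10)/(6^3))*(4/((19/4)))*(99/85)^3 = 0.01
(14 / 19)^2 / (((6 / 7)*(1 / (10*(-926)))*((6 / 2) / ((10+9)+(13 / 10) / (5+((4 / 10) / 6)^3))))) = -516179274835 / 13707531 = -37656.62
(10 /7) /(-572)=-5 /2002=-0.00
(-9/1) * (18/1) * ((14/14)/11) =-162/11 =-14.73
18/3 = 6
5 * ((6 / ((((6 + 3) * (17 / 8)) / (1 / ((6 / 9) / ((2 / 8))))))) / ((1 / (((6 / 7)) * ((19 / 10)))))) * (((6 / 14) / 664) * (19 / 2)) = 3249 / 553112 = 0.01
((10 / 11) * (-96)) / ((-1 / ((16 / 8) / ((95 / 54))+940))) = 1560576 / 19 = 82135.58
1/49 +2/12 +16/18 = 949/882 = 1.08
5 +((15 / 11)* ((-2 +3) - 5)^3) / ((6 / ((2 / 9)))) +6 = 769 / 99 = 7.77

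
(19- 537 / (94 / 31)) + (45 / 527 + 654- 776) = -13871153 / 49538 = -280.01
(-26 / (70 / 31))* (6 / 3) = -23.03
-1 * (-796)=796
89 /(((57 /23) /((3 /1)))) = 2047 /19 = 107.74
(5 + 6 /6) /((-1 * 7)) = -6 /7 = -0.86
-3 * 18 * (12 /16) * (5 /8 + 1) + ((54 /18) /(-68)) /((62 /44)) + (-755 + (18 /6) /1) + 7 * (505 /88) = -72130759 /92752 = -777.67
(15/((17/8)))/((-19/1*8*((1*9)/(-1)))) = 5/969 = 0.01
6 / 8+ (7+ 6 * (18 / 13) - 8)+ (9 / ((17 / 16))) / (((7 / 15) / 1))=162181 / 6188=26.21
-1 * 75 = -75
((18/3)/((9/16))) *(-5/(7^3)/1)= -160/1029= -0.16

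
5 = 5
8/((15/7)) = 56/15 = 3.73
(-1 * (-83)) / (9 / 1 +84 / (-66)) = 913 / 85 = 10.74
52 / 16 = 13 / 4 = 3.25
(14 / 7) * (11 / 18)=11 / 9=1.22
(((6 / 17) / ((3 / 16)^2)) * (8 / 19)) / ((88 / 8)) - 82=-869942 / 10659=-81.62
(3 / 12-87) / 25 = -347 / 100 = -3.47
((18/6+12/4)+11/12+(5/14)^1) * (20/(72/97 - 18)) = -296335/35154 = -8.43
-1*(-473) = 473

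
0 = 0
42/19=2.21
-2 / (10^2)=-1 / 50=-0.02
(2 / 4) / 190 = 1 / 380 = 0.00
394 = 394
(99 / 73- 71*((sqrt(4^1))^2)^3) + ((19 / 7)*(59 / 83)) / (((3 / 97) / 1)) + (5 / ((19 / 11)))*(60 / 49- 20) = -76738222714 / 16922787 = -4534.61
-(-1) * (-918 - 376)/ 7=-1294/ 7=-184.86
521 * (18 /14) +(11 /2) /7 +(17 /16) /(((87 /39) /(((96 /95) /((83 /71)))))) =2148253729 /3201310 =671.05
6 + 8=14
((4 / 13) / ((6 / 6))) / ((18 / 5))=10 / 117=0.09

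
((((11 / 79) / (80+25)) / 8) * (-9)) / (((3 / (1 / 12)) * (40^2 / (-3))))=11 / 141568000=0.00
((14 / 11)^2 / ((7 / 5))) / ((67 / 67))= 140 / 121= 1.16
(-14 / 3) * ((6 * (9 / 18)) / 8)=-7 / 4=-1.75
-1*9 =-9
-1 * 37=-37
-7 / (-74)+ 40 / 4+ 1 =821 / 74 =11.09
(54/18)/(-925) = -3/925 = -0.00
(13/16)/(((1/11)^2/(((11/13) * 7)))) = 9317/16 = 582.31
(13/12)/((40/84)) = 91/40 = 2.28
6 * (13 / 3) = 26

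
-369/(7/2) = -738/7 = -105.43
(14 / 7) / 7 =2 / 7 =0.29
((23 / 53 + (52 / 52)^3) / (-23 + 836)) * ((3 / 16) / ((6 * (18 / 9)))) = 19 / 689424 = 0.00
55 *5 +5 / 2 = 555 / 2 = 277.50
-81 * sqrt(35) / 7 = -68.46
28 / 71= 0.39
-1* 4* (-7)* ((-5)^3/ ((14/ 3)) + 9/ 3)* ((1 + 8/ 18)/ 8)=-481/ 4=-120.25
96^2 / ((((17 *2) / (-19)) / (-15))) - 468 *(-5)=1353060 / 17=79591.76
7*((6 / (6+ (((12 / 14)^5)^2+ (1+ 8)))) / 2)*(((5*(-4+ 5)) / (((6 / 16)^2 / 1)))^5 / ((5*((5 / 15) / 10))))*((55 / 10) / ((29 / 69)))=1678606316216306892800000 / 272566362040353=6158523390.97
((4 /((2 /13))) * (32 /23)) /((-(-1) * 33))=832 /759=1.10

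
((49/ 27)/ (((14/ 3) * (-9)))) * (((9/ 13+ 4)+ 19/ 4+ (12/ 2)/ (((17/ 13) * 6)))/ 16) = -63161/ 2291328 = -0.03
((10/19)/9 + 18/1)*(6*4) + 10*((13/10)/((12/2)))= 49655/114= 435.57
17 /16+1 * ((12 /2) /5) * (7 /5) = 1097 /400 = 2.74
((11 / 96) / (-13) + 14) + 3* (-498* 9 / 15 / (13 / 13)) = -882.41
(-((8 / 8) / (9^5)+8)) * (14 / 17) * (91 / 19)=-601828682 / 19072827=-31.55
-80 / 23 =-3.48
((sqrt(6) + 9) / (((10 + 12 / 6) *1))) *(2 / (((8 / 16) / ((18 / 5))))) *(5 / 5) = 6 *sqrt(6) / 5 + 54 / 5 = 13.74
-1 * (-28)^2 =-784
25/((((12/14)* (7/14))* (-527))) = -175/1581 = -0.11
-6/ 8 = -3/ 4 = -0.75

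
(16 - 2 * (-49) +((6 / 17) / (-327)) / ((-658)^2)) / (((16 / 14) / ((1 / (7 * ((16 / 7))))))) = 45730090643 / 7335152384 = 6.23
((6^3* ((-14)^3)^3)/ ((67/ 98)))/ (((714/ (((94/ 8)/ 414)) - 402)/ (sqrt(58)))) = -3425932133535744* sqrt(58)/ 12992305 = -2008198068.40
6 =6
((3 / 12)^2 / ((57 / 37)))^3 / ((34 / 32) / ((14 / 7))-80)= -50653 / 60281062272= -0.00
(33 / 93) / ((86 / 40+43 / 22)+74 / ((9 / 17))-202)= -21780 / 3567263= -0.01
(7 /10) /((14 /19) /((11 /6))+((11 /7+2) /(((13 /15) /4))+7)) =133133 /4542770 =0.03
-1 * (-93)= 93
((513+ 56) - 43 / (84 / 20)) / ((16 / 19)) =111473 / 168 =663.53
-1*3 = -3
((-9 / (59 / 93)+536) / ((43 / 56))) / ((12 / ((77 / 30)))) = 145.35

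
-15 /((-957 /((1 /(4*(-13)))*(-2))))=5 /8294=0.00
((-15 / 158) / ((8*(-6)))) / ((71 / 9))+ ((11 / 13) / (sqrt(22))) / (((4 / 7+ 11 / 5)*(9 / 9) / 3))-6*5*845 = -4550020755 / 179488+ 105*sqrt(22) / 2522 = -25349.80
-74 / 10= -37 / 5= -7.40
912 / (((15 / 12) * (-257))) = -3648 / 1285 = -2.84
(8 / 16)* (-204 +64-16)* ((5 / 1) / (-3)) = 130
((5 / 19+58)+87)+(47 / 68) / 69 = 12950813 / 89148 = 145.27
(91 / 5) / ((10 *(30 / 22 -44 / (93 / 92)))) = -93093 / 2156650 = -0.04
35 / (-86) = -0.41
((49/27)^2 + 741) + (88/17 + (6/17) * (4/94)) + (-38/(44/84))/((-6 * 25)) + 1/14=98939703131/131912550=750.04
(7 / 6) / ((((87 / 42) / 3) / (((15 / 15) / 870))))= 49 / 25230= 0.00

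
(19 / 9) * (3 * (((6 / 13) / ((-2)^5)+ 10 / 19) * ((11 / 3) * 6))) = 22253 / 312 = 71.32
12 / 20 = 3 / 5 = 0.60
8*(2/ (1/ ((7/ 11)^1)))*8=896/ 11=81.45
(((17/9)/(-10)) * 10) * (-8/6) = 68/27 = 2.52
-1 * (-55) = 55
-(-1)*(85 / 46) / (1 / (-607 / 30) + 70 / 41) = 1.11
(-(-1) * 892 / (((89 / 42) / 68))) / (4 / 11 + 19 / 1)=9341024 / 6319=1478.24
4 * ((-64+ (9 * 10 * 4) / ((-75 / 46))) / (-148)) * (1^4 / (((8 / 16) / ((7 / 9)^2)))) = 9.31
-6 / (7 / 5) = -30 / 7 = -4.29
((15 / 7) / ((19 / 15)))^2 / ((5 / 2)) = 20250 / 17689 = 1.14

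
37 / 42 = 0.88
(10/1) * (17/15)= 34/3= 11.33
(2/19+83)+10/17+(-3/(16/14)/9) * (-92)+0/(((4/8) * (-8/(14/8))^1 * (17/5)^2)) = 214201/1938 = 110.53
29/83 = 0.35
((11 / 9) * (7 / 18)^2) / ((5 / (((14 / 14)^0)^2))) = 539 / 14580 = 0.04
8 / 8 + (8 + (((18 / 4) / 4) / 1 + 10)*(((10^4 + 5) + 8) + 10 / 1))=892119 / 8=111514.88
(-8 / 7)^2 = 1.31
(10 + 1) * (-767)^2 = 6471179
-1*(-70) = 70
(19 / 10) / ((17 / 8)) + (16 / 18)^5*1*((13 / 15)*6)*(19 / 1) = 55.72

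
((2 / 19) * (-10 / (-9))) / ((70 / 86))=172 / 1197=0.14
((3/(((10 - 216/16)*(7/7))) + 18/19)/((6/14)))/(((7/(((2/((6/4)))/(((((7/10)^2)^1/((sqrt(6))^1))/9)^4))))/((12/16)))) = 94478400000000/766718533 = 123224.36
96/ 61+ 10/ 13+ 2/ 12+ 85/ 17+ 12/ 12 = 40489/ 4758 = 8.51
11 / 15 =0.73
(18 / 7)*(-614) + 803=-775.86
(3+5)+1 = 9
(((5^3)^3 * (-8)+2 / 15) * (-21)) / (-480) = -820312493 / 1200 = -683593.74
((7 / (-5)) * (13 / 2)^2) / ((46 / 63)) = -74529 / 920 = -81.01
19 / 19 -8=-7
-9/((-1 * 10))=9/10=0.90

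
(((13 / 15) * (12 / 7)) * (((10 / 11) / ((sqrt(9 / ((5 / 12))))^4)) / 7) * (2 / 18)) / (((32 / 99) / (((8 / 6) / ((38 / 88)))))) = 3575 / 8144388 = 0.00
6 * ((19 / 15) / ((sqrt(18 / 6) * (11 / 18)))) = 228 * sqrt(3) / 55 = 7.18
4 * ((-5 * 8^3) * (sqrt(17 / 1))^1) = -10240 * sqrt(17) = -42220.60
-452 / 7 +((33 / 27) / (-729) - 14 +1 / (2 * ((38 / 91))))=-270076295 / 3490452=-77.38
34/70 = 17/35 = 0.49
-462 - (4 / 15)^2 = -103966 / 225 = -462.07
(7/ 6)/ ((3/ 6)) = 7/ 3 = 2.33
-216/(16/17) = -459/2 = -229.50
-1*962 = -962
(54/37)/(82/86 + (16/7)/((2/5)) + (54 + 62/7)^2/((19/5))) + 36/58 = 27962051724/44948968963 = 0.62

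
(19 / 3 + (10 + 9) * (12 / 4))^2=36100 / 9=4011.11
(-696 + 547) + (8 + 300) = 159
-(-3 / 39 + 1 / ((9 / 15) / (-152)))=9883 / 39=253.41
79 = 79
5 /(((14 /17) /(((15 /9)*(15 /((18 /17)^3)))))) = 127.87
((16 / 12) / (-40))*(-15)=1 / 2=0.50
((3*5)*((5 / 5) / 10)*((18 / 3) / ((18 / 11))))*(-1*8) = -44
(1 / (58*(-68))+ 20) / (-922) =-78879 / 3636368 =-0.02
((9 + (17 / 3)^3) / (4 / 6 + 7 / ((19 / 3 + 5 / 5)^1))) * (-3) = -113432 / 321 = -353.37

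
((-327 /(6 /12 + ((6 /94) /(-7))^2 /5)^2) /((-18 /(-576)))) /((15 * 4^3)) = -12770564348290 /292922335729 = -43.60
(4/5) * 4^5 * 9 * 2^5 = 1179648/5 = 235929.60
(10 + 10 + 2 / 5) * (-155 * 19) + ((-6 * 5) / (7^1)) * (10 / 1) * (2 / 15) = -420586 / 7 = -60083.71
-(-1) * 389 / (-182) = -389 / 182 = -2.14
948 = 948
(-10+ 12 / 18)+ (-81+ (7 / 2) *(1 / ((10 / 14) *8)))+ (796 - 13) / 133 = -2675969 / 31920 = -83.83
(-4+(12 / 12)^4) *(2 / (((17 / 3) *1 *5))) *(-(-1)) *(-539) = 114.14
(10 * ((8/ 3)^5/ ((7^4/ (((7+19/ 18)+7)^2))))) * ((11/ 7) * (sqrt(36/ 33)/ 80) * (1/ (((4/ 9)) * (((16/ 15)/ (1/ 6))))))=5875280 * sqrt(33)/ 36756909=0.92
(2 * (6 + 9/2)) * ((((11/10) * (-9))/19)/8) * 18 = -18711/760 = -24.62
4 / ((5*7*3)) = 4 / 105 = 0.04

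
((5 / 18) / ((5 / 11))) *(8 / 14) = 22 / 63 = 0.35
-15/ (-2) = 15/ 2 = 7.50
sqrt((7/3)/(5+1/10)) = 0.68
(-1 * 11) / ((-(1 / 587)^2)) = 3790259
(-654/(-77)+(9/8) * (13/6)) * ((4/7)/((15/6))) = 2.50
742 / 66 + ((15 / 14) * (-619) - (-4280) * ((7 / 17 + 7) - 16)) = -37409.62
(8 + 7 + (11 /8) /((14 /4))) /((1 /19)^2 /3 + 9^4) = 466773 /198955792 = 0.00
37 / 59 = 0.63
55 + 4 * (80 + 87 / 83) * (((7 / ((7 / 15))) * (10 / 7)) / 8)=76640 / 83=923.37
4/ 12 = 1/ 3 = 0.33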